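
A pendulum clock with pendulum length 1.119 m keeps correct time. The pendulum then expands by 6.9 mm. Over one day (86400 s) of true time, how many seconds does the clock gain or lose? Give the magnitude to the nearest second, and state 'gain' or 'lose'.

T ∝ √L, so T'/T = √(1.12590/1.119) = 1.00308.
In 86400 s of true time the clock registers 86400/1.00308 = 86134.8 s, so it loses 265 s.

lose 265 s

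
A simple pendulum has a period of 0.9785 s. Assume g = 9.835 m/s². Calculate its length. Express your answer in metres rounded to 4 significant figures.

0.2385 m

From T = 2π√(L/g), L = gT²/(4π²) = 9.835 × 0.97850²/(4π²) = 0.2385 m.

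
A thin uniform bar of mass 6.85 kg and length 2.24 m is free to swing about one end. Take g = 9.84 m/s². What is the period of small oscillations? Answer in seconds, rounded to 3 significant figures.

2.45 s

For a physical pendulum T = 2π√(I/(mgd)), with d = 1.120 m from pivot to centre of mass.
I_cm = mL²/12 = 6.85 × 2.24²/12 = 2.864 kg·m²; I = I_cm + md² = 2.864 + 6.85 × 1.120² = 11.46 kg·m².
T = 2π√(11.46/(6.85 × 9.84 × 1.120)) = 2.45 s.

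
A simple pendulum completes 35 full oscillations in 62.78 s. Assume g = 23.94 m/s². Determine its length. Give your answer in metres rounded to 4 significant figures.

T = 62.78/35 = 1.7937 s.
From T = 2π√(L/g), L = gT²/(4π²) = 23.94 × 1.7937²/(4π²) = 1.951 m.

1.951 m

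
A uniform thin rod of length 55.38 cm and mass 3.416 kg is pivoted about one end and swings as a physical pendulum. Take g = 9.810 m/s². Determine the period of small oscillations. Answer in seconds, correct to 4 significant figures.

1.219 s

For a physical pendulum T = 2π√(I/(mgd)), with d = 0.27690 m from pivot to centre of mass.
I_cm = mL²/12 = 3.416 × 0.5538²/12 = 0.087306 kg·m²; I = I_cm + md² = 0.087306 + 3.416 × 0.27690² = 0.34922 kg·m².
T = 2π√(0.34922/(3.416 × 9.810 × 0.27690)) = 1.219 s.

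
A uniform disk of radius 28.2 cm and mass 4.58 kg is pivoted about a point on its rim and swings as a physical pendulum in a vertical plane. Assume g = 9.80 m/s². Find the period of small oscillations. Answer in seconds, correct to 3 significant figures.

I_cm = ½mr² = 0.1821 kg·m². The pivot is at distance d = 0.282 m from the centre of mass.
By the parallel-axis theorem, I = I_cm + md² = 0.1821 + 0.3642 = 0.5463 kg·m².
T = 2π√(I/(mgd)) = 2π√(0.5463/(4.58 × 9.80 × 0.282)) = 1.31 s.

1.31 s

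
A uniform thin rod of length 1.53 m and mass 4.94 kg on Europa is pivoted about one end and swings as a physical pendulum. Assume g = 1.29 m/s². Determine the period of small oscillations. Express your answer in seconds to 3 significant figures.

5.59 s

For a physical pendulum T = 2π√(I/(mgd)), with d = 0.7650 m from pivot to centre of mass.
I_cm = mL²/12 = 4.94 × 1.53²/12 = 0.9637 kg·m²; I = I_cm + md² = 0.9637 + 4.94 × 0.7650² = 3.855 kg·m².
T = 2π√(3.855/(4.94 × 1.29 × 0.7650)) = 5.59 s.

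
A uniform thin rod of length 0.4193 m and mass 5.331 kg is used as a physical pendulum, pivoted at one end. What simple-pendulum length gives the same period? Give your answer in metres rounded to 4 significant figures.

The equivalent simple-pendulum length is L_eq = I/(md), where I is about the pivot and d = 0.20965 m.
I_cm = (1/12)mL² = 0.078105 kg·m², so I = I_cm + md² = 0.078105 + 0.23431 = 0.31242 kg·m².
L_eq = 0.31242/(5.331 × 0.20965) = 0.2795 m.

0.2795 m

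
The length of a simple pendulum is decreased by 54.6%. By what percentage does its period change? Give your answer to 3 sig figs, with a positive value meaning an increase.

-32.6%

T ∝ √L, so T'/T = √(0.4540) = 0.6738.
Percentage change in T = (0.6738 − 1) × 100% = -32.6%.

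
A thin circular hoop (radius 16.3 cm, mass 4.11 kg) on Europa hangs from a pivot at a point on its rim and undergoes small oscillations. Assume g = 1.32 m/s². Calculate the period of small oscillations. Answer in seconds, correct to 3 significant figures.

3.12 s

I_cm = mr² = 0.1092 kg·m². The pivot is at distance d = 0.163 m from the centre of mass.
By the parallel-axis theorem, I = I_cm + md² = 0.1092 + 0.1092 = 0.2184 kg·m².
T = 2π√(I/(mgd)) = 2π√(0.2184/(4.11 × 1.32 × 0.163)) = 3.12 s.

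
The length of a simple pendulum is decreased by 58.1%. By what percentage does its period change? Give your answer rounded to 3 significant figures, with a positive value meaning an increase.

T ∝ √L, so T'/T = √(0.4190) = 0.6473.
Percentage change in T = (0.6473 − 1) × 100% = -35.3%.

-35.3%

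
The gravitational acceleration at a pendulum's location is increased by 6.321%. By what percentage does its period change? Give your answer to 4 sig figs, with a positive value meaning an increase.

T ∝ 1/√g, so T'/T = 1/√(1.0632) = 0.96982.
Percentage change in T = (0.96982 − 1) × 100% = -3.018%.

-3.018%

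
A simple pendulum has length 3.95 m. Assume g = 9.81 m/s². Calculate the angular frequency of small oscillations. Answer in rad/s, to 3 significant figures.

1.58 rad/s

ω = √(g/L) = √(9.81/3.95) = 1.58 rad/s.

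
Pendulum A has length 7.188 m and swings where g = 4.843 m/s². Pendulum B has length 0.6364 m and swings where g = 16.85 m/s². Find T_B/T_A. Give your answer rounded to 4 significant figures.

T = 2π√(L/g), so T_B/T_A = √((L_B/g_B)/(L_A/g_A)) = √((0.6364/16.85)/(7.188/4.843)) = 0.1595.

0.1595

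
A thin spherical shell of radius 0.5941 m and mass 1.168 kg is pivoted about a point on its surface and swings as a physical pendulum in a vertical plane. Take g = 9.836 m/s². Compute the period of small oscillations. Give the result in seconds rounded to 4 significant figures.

1.994 s

I_cm = (2/3)mr² = 0.27483 kg·m². The pivot is at distance d = 0.5941 m from the centre of mass.
By the parallel-axis theorem, I = I_cm + md² = 0.27483 + 0.41225 = 0.68709 kg·m².
T = 2π√(I/(mgd)) = 2π√(0.68709/(1.168 × 9.836 × 0.5941)) = 1.994 s.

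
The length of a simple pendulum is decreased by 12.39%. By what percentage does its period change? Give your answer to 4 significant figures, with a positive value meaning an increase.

T ∝ √L, so T'/T = √(0.87610) = 0.93600.
Percentage change in T = (0.93600 − 1) × 100% = -6.400%.

-6.400%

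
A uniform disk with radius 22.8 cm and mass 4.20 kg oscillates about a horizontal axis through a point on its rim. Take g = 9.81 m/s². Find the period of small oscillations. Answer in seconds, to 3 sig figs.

1.17 s

I_cm = ½mr² = 0.1092 kg·m². The pivot is at distance d = 0.228 m from the centre of mass.
By the parallel-axis theorem, I = I_cm + md² = 0.1092 + 0.2183 = 0.3275 kg·m².
T = 2π√(I/(mgd)) = 2π√(0.3275/(4.20 × 9.81 × 0.228)) = 1.17 s.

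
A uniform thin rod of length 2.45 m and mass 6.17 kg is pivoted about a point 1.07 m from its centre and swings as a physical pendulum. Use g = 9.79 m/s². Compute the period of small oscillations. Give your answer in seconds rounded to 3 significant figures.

For a physical pendulum T = 2π√(I/(mgd)), with d = 1.070 m from pivot to centre of mass.
I_cm = mL²/12 = 6.17 × 2.45²/12 = 3.086 kg·m²; I = I_cm + md² = 3.086 + 6.17 × 1.070² = 10.15 kg·m².
T = 2π√(10.15/(6.17 × 9.79 × 1.070)) = 2.49 s.

2.49 s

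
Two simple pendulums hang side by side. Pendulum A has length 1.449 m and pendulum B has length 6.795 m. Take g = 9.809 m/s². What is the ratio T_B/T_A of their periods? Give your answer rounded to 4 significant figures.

2.166

T ∝ √L, so T_B/T_A = √(L_B/L_A) = √(6.795/1.449) = 2.166.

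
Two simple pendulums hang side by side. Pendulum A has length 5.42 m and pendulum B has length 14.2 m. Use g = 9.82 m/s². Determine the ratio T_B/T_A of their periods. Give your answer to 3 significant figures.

T ∝ √L, so T_B/T_A = √(L_B/L_A) = √(14.2/5.42) = 1.62.

1.62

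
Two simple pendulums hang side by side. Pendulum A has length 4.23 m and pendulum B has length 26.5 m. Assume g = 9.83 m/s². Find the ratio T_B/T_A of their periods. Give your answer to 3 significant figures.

2.50

T ∝ √L, so T_B/T_A = √(L_B/L_A) = √(26.5/4.23) = 2.50.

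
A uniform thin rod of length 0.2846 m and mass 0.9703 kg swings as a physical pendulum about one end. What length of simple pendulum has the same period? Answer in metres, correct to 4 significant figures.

The equivalent simple-pendulum length is L_eq = I/(md), where I is about the pivot and d = 0.14230 m.
I_cm = (1/12)mL² = 0.0065493 kg·m², so I = I_cm + md² = 0.0065493 + 0.019648 = 0.026197 kg·m².
L_eq = 0.026197/(0.9703 × 0.14230) = 0.1897 m.

0.1897 m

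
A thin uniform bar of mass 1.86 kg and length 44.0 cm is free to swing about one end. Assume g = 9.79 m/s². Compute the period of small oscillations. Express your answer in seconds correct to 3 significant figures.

For a physical pendulum T = 2π√(I/(mgd)), with d = 0.2200 m from pivot to centre of mass.
I_cm = mL²/12 = 1.86 × 0.440²/12 = 0.03001 kg·m²; I = I_cm + md² = 0.03001 + 1.86 × 0.2200² = 0.1200 kg·m².
T = 2π√(0.1200/(1.86 × 9.79 × 0.2200)) = 1.09 s.

1.09 s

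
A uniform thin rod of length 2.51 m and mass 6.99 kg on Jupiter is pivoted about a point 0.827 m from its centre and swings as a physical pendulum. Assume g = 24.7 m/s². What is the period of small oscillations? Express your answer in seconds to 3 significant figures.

For a physical pendulum T = 2π√(I/(mgd)), with d = 0.8270 m from pivot to centre of mass.
I_cm = mL²/12 = 6.99 × 2.51²/12 = 3.670 kg·m²; I = I_cm + md² = 3.670 + 6.99 × 0.8270² = 8.450 kg·m².
T = 2π√(8.450/(6.99 × 24.7 × 0.8270)) = 1.53 s.

1.53 s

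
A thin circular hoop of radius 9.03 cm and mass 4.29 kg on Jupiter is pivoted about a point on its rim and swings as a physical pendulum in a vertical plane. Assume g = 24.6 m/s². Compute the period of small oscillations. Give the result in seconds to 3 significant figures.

0.538 s

I_cm = mr² = 0.03498 kg·m². The pivot is at distance d = 0.0903 m from the centre of mass.
By the parallel-axis theorem, I = I_cm + md² = 0.03498 + 0.03498 = 0.06996 kg·m².
T = 2π√(I/(mgd)) = 2π√(0.06996/(4.29 × 24.6 × 0.0903)) = 0.538 s.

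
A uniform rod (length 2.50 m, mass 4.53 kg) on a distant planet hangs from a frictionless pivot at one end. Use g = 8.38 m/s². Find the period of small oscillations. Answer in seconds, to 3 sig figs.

For a physical pendulum T = 2π√(I/(mgd)), with d = 1.250 m from pivot to centre of mass.
I_cm = mL²/12 = 4.53 × 2.50²/12 = 2.359 kg·m²; I = I_cm + md² = 2.359 + 4.53 × 1.250² = 9.438 kg·m².
T = 2π√(9.438/(4.53 × 8.38 × 1.250)) = 2.80 s.

2.80 s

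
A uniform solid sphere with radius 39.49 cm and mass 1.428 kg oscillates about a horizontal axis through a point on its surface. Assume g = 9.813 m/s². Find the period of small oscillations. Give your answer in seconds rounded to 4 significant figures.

1.491 s

I_cm = (2/5)mr² = 0.089076 kg·m². The pivot is at distance d = 0.3949 m from the centre of mass.
By the parallel-axis theorem, I = I_cm + md² = 0.089076 + 0.22269 = 0.31177 kg·m².
T = 2π√(I/(mgd)) = 2π√(0.31177/(1.428 × 9.813 × 0.3949)) = 1.491 s.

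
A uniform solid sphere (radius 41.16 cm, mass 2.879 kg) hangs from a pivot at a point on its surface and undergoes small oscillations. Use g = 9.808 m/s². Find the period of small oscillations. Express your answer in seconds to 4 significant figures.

I_cm = (2/5)mr² = 0.19510 kg·m². The pivot is at distance d = 0.4116 m from the centre of mass.
By the parallel-axis theorem, I = I_cm + md² = 0.19510 + 0.48774 = 0.68284 kg·m².
T = 2π√(I/(mgd)) = 2π√(0.68284/(2.879 × 9.808 × 0.4116)) = 1.523 s.

1.523 s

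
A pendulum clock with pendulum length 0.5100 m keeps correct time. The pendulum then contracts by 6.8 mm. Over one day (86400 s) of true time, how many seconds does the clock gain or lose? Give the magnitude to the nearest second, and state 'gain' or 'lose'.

gain 582 s

T ∝ √L, so T'/T = √(0.50320/0.5100) = 0.993311.
In 86400 s of true time the clock registers 86400/0.993311 = 86981.8 s, so it gains 582 s.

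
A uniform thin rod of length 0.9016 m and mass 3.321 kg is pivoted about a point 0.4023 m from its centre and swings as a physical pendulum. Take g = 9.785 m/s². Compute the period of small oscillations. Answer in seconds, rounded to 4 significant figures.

For a physical pendulum T = 2π√(I/(mgd)), with d = 0.40230 m from pivot to centre of mass.
I_cm = mL²/12 = 3.321 × 0.9016²/12 = 0.22497 kg·m²; I = I_cm + md² = 0.22497 + 3.321 × 0.40230² = 0.76245 kg·m².
T = 2π√(0.76245/(3.321 × 9.785 × 0.40230)) = 1.517 s.

1.517 s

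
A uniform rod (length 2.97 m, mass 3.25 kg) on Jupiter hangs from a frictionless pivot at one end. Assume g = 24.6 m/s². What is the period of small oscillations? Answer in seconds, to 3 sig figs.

For a physical pendulum T = 2π√(I/(mgd)), with d = 1.485 m from pivot to centre of mass.
I_cm = mL²/12 = 3.25 × 2.97²/12 = 2.389 kg·m²; I = I_cm + md² = 2.389 + 3.25 × 1.485² = 9.556 kg·m².
T = 2π√(9.556/(3.25 × 24.6 × 1.485)) = 1.78 s.

1.78 s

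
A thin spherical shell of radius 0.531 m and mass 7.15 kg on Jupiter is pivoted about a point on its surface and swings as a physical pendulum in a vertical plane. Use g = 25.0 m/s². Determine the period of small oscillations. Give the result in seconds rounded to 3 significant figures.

I_cm = (2/3)mr² = 1.344 kg·m². The pivot is at distance d = 0.531 m from the centre of mass.
By the parallel-axis theorem, I = I_cm + md² = 1.344 + 2.016 = 3.360 kg·m².
T = 2π√(I/(mgd)) = 2π√(3.360/(7.15 × 25.0 × 0.531)) = 1.18 s.

1.18 s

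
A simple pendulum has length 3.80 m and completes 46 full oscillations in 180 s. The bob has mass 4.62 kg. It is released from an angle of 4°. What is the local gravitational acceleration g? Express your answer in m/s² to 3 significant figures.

9.80 m/s²

T = 180/46 = 3.913 s.
From T = 2π√(L/g), g = 4π²L/T² = 4π² × 3.80/3.913² = 9.80 m/s².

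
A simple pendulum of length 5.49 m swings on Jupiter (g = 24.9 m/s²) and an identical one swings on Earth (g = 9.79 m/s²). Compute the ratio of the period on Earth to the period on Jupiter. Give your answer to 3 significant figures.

T ∝ 1/√g, so T₂/T₁ = √(g₁/g₂) = √(24.9/9.79) = 1.59.

1.59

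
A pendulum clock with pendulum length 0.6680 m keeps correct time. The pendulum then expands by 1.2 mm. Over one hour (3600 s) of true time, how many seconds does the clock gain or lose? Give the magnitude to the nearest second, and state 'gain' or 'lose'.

lose 3 s

T ∝ √L, so T'/T = √(0.66920/0.6680) = 1.00090.
In 3600 s of true time the clock registers 3600/1.00090 = 3596.8 s, so it loses 3 s.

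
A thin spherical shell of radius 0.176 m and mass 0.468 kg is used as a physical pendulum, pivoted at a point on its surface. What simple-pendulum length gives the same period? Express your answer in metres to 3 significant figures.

The equivalent simple-pendulum length is L_eq = I/(md), where I is about the pivot and d = 0.1760 m.
I_cm = (2/3)mR² = 0.009665 kg·m², so I = I_cm + md² = 0.009665 + 0.01450 = 0.02416 kg·m².
L_eq = 0.02416/(0.468 × 0.1760) = 0.293 m.

0.293 m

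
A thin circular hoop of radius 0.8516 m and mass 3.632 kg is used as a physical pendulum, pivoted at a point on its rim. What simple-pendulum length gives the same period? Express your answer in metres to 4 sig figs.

1.703 m

The equivalent simple-pendulum length is L_eq = I/(md), where I is about the pivot and d = 0.85160 m.
I_cm = mR² = 2.6340 kg·m², so I = I_cm + md² = 2.6340 + 2.6340 = 5.2680 kg·m².
L_eq = 5.2680/(3.632 × 0.85160) = 1.703 m.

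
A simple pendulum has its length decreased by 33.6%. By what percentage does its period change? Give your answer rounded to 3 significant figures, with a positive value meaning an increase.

-18.5%

T ∝ √L, so T'/T = √(0.6640) = 0.8149.
Percentage change in T = (0.8149 − 1) × 100% = -18.5%.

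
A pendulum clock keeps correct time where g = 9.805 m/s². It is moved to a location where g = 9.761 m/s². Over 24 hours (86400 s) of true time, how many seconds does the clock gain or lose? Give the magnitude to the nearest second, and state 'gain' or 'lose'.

lose 194 s

The clock's period scales as T ∝ 1/√g, so T'/T = √(9.805/9.761) = 1.00225.
In 86400 s of true time the clock registers 86400/1.00225 = 86205.9 s, so it loses 194 s.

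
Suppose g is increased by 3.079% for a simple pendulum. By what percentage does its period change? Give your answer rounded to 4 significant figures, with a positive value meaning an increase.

T ∝ 1/√g, so T'/T = 1/√(1.0308) = 0.98495.
Percentage change in T = (0.98495 − 1) × 100% = -1.505%.

-1.505%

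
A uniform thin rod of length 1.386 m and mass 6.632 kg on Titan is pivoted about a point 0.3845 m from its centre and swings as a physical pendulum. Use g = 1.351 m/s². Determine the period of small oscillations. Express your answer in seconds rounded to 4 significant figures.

4.838 s

For a physical pendulum T = 2π√(I/(mgd)), with d = 0.38450 m from pivot to centre of mass.
I_cm = mL²/12 = 6.632 × 1.386²/12 = 1.0617 kg·m²; I = I_cm + md² = 1.0617 + 6.632 × 0.38450² = 2.0421 kg·m².
T = 2π√(2.0421/(6.632 × 1.351 × 0.38450)) = 4.838 s.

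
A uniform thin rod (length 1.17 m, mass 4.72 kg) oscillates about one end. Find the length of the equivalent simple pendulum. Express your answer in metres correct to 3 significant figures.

The equivalent simple-pendulum length is L_eq = I/(md), where I is about the pivot and d = 0.5850 m.
I_cm = (1/12)mL² = 0.5384 kg·m², so I = I_cm + md² = 0.5384 + 1.615 = 2.154 kg·m².
L_eq = 2.154/(4.72 × 0.5850) = 0.780 m.

0.780 m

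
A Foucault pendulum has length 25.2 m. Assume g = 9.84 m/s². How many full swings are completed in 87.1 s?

T = 2π√(L/g) = 2π√(25.2/9.84) = 10.06 s.
Number of complete oscillations = ⌊87.1/10.06⌋ = ⌊8.662⌋ = 8.

8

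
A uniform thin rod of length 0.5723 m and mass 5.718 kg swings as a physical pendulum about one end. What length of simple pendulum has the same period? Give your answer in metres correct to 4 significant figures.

0.3815 m

The equivalent simple-pendulum length is L_eq = I/(md), where I is about the pivot and d = 0.28615 m.
I_cm = (1/12)mL² = 0.15607 kg·m², so I = I_cm + md² = 0.15607 + 0.46820 = 0.62427 kg·m².
L_eq = 0.62427/(5.718 × 0.28615) = 0.3815 m.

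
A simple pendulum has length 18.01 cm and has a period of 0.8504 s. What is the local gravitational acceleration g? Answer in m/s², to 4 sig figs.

From T = 2π√(L/g), g = 4π²L/T² = 4π² × 0.1801/0.85040² = 9.832 m/s².

9.832 m/s²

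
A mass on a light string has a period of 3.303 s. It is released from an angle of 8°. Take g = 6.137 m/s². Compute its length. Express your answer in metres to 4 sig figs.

1.696 m

From T = 2π√(L/g), L = gT²/(4π²) = 6.137 × 3.3030²/(4π²) = 1.696 m.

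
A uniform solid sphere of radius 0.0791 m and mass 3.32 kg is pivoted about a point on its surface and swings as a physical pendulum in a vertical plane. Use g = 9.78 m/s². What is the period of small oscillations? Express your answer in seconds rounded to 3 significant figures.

I_cm = (2/5)mr² = 0.008309 kg·m². The pivot is at distance d = 0.0791 m from the centre of mass.
By the parallel-axis theorem, I = I_cm + md² = 0.008309 + 0.02077 = 0.02908 kg·m².
T = 2π√(I/(mgd)) = 2π√(0.02908/(3.32 × 9.78 × 0.0791)) = 0.669 s.

0.669 s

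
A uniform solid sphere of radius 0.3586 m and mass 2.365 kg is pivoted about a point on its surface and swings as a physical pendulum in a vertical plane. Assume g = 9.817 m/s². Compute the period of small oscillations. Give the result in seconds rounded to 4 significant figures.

1.421 s

I_cm = (2/5)mr² = 0.12165 kg·m². The pivot is at distance d = 0.3586 m from the centre of mass.
By the parallel-axis theorem, I = I_cm + md² = 0.12165 + 0.30412 = 0.42577 kg·m².
T = 2π√(I/(mgd)) = 2π√(0.42577/(2.365 × 9.817 × 0.3586)) = 1.421 s.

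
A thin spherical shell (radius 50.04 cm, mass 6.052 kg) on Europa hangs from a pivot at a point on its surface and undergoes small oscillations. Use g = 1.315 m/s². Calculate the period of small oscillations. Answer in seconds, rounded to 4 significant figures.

5.004 s

I_cm = (2/3)mr² = 1.0103 kg·m². The pivot is at distance d = 0.5004 m from the centre of mass.
By the parallel-axis theorem, I = I_cm + md² = 1.0103 + 1.5154 = 2.5257 kg·m².
T = 2π√(I/(mgd)) = 2π√(2.5257/(6.052 × 1.315 × 0.5004)) = 5.004 s.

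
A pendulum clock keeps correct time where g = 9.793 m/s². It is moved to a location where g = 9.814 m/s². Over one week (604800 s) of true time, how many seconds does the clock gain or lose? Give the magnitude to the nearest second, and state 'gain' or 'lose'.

The clock's period scales as T ∝ 1/√g, so T'/T = √(9.793/9.814) = 0.998930.
In 604800 s of true time the clock registers 604800/0.998930 = 605448.1 s, so it gains 648 s.

gain 648 s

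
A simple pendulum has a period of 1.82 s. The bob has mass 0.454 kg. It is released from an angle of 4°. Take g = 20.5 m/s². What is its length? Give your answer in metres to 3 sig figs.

1.72 m

From T = 2π√(L/g), L = gT²/(4π²) = 20.5 × 1.820²/(4π²) = 1.72 m.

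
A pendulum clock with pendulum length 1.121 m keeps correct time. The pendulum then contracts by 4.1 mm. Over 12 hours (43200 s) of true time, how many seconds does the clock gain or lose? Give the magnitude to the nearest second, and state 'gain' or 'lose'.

gain 79 s

T ∝ √L, so T'/T = √(1.11690/1.121) = 0.998170.
In 43200 s of true time the clock registers 43200/0.998170 = 43279.2 s, so it gains 79 s.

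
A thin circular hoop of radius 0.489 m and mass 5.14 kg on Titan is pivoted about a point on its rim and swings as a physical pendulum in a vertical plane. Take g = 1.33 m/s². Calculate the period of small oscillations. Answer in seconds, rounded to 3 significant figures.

5.39 s

I_cm = mr² = 1.229 kg·m². The pivot is at distance d = 0.489 m from the centre of mass.
By the parallel-axis theorem, I = I_cm + md² = 1.229 + 1.229 = 2.458 kg·m².
T = 2π√(I/(mgd)) = 2π√(2.458/(5.14 × 1.33 × 0.489)) = 5.39 s.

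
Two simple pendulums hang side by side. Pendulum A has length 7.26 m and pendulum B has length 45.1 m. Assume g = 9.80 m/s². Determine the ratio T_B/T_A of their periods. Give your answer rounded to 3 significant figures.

2.49

T ∝ √L, so T_B/T_A = √(L_B/L_A) = √(45.1/7.26) = 2.49.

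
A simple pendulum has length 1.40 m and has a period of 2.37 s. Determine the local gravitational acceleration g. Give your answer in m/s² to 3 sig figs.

From T = 2π√(L/g), g = 4π²L/T² = 4π² × 1.40/2.370² = 9.84 m/s².

9.84 m/s²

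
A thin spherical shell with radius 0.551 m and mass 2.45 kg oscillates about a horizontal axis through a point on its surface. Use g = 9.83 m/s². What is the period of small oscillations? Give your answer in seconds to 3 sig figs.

1.92 s

I_cm = (2/3)mr² = 0.4959 kg·m². The pivot is at distance d = 0.551 m from the centre of mass.
By the parallel-axis theorem, I = I_cm + md² = 0.4959 + 0.7438 = 1.240 kg·m².
T = 2π√(I/(mgd)) = 2π√(1.240/(2.45 × 9.83 × 0.551)) = 1.92 s.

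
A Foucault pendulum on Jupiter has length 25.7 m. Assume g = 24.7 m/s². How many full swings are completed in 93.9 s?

T = 2π√(L/g) = 2π√(25.7/24.7) = 6.409 s.
Number of complete oscillations = ⌊93.9/6.409⌋ = ⌊14.65⌋ = 14.

14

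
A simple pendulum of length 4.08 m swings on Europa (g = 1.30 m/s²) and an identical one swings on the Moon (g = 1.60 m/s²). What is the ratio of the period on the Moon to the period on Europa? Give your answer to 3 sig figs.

T ∝ 1/√g, so T₂/T₁ = √(g₁/g₂) = √(1.30/1.60) = 0.901.

0.901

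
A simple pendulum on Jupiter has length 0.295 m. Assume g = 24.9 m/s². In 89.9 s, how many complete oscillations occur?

131

T = 2π√(L/g) = 2π√(0.295/24.9) = 0.6839 s.
Number of complete oscillations = ⌊89.9/0.6839⌋ = ⌊131.5⌋ = 131.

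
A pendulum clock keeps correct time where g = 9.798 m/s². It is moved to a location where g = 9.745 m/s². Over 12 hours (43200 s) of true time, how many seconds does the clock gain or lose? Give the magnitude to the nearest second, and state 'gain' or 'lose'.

The clock's period scales as T ∝ 1/√g, so T'/T = √(9.798/9.745) = 1.00272.
In 43200 s of true time the clock registers 43200/1.00272 = 43083.0 s, so it loses 117 s.

lose 117 s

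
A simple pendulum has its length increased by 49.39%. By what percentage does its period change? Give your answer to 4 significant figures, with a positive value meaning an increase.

T ∝ √L, so T'/T = √(1.4939) = 1.2223.
Percentage change in T = (1.2223 − 1) × 100% = 22.23%.

22.23%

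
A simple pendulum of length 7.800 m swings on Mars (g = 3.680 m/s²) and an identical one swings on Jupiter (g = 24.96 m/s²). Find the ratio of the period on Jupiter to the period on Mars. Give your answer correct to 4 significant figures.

T ∝ 1/√g, so T₂/T₁ = √(g₁/g₂) = √(3.680/24.96) = 0.3840.

0.3840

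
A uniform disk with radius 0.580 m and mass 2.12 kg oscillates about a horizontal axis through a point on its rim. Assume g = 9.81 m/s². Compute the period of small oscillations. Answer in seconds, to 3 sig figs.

1.87 s

I_cm = ½mr² = 0.3566 kg·m². The pivot is at distance d = 0.580 m from the centre of mass.
By the parallel-axis theorem, I = I_cm + md² = 0.3566 + 0.7132 = 1.070 kg·m².
T = 2π√(I/(mgd)) = 2π√(1.070/(2.12 × 9.81 × 0.580)) = 1.87 s.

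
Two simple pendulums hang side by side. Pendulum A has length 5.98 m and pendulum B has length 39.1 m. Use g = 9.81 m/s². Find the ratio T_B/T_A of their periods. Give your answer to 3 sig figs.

2.56

T ∝ √L, so T_B/T_A = √(L_B/L_A) = √(39.1/5.98) = 2.56.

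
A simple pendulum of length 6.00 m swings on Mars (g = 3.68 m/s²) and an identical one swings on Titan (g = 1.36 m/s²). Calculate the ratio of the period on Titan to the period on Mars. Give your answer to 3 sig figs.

T ∝ 1/√g, so T₂/T₁ = √(g₁/g₂) = √(3.68/1.36) = 1.64.

1.64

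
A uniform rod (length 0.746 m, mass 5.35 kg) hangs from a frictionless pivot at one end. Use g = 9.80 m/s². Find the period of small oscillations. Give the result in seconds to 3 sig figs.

For a physical pendulum T = 2π√(I/(mgd)), with d = 0.3730 m from pivot to centre of mass.
I_cm = mL²/12 = 5.35 × 0.746²/12 = 0.2481 kg·m²; I = I_cm + md² = 0.2481 + 5.35 × 0.3730² = 0.9925 kg·m².
T = 2π√(0.9925/(5.35 × 9.80 × 0.3730)) = 1.42 s.

1.42 s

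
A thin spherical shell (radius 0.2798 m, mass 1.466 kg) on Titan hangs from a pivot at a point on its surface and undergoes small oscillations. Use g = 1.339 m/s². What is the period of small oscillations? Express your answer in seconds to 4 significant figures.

I_cm = (2/3)mr² = 0.076514 kg·m². The pivot is at distance d = 0.2798 m from the centre of mass.
By the parallel-axis theorem, I = I_cm + md² = 0.076514 + 0.11477 = 0.19128 kg·m².
T = 2π√(I/(mgd)) = 2π√(0.19128/(1.466 × 1.339 × 0.2798)) = 3.708 s.

3.708 s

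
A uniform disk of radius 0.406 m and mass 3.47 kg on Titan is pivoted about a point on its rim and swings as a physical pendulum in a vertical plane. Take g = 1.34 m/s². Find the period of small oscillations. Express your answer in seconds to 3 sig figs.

I_cm = ½mr² = 0.2860 kg·m². The pivot is at distance d = 0.406 m from the centre of mass.
By the parallel-axis theorem, I = I_cm + md² = 0.2860 + 0.5720 = 0.8580 kg·m².
T = 2π√(I/(mgd)) = 2π√(0.8580/(3.47 × 1.34 × 0.406)) = 4.24 s.

4.24 s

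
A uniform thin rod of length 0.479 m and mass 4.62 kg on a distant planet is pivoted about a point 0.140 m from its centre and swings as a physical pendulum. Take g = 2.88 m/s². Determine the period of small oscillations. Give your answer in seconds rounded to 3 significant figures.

1.95 s

For a physical pendulum T = 2π√(I/(mgd)), with d = 0.1400 m from pivot to centre of mass.
I_cm = mL²/12 = 4.62 × 0.479²/12 = 0.08833 kg·m²; I = I_cm + md² = 0.08833 + 4.62 × 0.1400² = 0.1789 kg·m².
T = 2π√(0.1789/(4.62 × 2.88 × 0.1400)) = 1.95 s.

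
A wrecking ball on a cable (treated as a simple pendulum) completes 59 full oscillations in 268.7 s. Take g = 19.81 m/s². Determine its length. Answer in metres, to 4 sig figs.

10.41 m

T = 268.7/59 = 4.5542 s.
From T = 2π√(L/g), L = gT²/(4π²) = 19.81 × 4.5542²/(4π²) = 10.41 m.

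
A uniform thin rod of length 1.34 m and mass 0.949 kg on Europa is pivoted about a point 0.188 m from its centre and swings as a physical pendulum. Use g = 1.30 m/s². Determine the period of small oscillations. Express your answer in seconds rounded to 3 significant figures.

5.47 s

For a physical pendulum T = 2π√(I/(mgd)), with d = 0.1880 m from pivot to centre of mass.
I_cm = mL²/12 = 0.949 × 1.34²/12 = 0.1420 kg·m²; I = I_cm + md² = 0.1420 + 0.949 × 0.1880² = 0.1755 kg·m².
T = 2π√(0.1755/(0.949 × 1.30 × 0.1880)) = 5.47 s.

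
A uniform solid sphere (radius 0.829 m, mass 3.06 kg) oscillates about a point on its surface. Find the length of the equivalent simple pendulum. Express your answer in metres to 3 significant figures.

The equivalent simple-pendulum length is L_eq = I/(md), where I is about the pivot and d = 0.8290 m.
I_cm = (2/5)mR² = 0.8412 kg·m², so I = I_cm + md² = 0.8412 + 2.103 = 2.944 kg·m².
L_eq = 2.944/(3.06 × 0.8290) = 1.16 m.

1.16 m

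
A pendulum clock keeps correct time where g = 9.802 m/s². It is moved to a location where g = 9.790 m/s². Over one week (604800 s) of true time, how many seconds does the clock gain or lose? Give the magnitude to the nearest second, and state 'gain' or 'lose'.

lose 370 s

The clock's period scales as T ∝ 1/√g, so T'/T = √(9.802/9.790) = 1.00061.
In 604800 s of true time the clock registers 604800/1.00061 = 604429.7 s, so it loses 370 s.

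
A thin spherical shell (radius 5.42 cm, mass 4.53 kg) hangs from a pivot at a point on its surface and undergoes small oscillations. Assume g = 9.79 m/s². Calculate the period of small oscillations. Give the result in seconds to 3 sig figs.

0.604 s

I_cm = (2/3)mr² = 0.008872 kg·m². The pivot is at distance d = 0.0542 m from the centre of mass.
By the parallel-axis theorem, I = I_cm + md² = 0.008872 + 0.01331 = 0.02218 kg·m².
T = 2π√(I/(mgd)) = 2π√(0.02218/(4.53 × 9.79 × 0.0542)) = 0.604 s.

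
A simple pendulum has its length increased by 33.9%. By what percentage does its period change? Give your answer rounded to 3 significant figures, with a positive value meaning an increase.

15.7%

T ∝ √L, so T'/T = √(1.339) = 1.157.
Percentage change in T = (1.157 − 1) × 100% = 15.7%.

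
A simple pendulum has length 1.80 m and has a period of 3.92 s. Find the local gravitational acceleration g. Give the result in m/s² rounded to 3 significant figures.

From T = 2π√(L/g), g = 4π²L/T² = 4π² × 1.80/3.920² = 4.62 m/s².

4.62 m/s²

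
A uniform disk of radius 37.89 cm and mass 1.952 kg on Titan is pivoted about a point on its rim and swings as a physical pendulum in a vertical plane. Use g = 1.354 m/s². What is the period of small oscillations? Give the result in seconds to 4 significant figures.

4.071 s

I_cm = ½mr² = 0.14012 kg·m². The pivot is at distance d = 0.3789 m from the centre of mass.
By the parallel-axis theorem, I = I_cm + md² = 0.14012 + 0.28024 = 0.42036 kg·m².
T = 2π√(I/(mgd)) = 2π√(0.42036/(1.952 × 1.354 × 0.3789)) = 4.071 s.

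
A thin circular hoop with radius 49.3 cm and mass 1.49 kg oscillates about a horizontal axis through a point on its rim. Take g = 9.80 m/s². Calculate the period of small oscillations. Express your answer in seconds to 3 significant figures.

I_cm = mr² = 0.3621 kg·m². The pivot is at distance d = 0.493 m from the centre of mass.
By the parallel-axis theorem, I = I_cm + md² = 0.3621 + 0.3621 = 0.7243 kg·m².
T = 2π√(I/(mgd)) = 2π√(0.7243/(1.49 × 9.80 × 0.493)) = 1.99 s.

1.99 s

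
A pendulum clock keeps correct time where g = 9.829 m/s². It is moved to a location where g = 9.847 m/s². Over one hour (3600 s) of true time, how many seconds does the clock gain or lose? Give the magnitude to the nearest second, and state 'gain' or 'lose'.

The clock's period scales as T ∝ 1/√g, so T'/T = √(9.829/9.847) = 0.999086.
In 3600 s of true time the clock registers 3600/0.999086 = 3603.3 s, so it gains 3 s.

gain 3 s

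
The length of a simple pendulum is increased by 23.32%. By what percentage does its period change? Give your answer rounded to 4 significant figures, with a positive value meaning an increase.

11.05%

T ∝ √L, so T'/T = √(1.2332) = 1.1105.
Percentage change in T = (1.1105 − 1) × 100% = 11.05%.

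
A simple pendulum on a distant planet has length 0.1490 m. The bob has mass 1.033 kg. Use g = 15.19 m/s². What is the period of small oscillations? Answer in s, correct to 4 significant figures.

0.6223 s

T = 2π√(L/g) = 2π√(0.1490/15.19) = 2π × 0.099041 = 0.6223 s.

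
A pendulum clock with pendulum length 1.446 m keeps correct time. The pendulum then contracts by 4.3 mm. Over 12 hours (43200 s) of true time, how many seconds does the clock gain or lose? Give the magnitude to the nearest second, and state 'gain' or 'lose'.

T ∝ √L, so T'/T = √(1.44170/1.446) = 0.998512.
In 43200 s of true time the clock registers 43200/0.998512 = 43264.4 s, so it gains 64 s.

gain 64 s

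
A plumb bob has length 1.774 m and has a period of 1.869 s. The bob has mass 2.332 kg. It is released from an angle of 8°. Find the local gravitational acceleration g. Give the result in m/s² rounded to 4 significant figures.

20.05 m/s²

From T = 2π√(L/g), g = 4π²L/T² = 4π² × 1.774/1.8690² = 20.05 m/s².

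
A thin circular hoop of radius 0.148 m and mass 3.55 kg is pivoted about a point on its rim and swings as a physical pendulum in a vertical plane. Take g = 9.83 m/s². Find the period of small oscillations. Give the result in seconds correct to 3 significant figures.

1.09 s

I_cm = mr² = 0.07776 kg·m². The pivot is at distance d = 0.148 m from the centre of mass.
By the parallel-axis theorem, I = I_cm + md² = 0.07776 + 0.07776 = 0.1555 kg·m².
T = 2π√(I/(mgd)) = 2π√(0.1555/(3.55 × 9.83 × 0.148)) = 1.09 s.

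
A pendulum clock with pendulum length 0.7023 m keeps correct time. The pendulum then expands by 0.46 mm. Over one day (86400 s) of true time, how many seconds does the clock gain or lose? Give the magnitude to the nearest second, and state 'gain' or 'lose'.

lose 28 s

T ∝ √L, so T'/T = √(0.70276/0.7023) = 1.00033.
In 86400 s of true time the clock registers 86400/1.00033 = 86371.7 s, so it loses 28 s.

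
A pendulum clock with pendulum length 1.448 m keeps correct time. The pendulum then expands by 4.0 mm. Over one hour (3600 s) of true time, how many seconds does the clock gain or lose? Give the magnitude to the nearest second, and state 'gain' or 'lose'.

lose 5 s

T ∝ √L, so T'/T = √(1.45200/1.448) = 1.00138.
In 3600 s of true time the clock registers 3600/1.00138 = 3595.0 s, so it loses 5 s.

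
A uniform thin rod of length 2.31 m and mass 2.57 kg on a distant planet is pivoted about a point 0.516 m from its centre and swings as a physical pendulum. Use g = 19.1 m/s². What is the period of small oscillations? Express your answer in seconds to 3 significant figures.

For a physical pendulum T = 2π√(I/(mgd)), with d = 0.5160 m from pivot to centre of mass.
I_cm = mL²/12 = 2.57 × 2.31²/12 = 1.143 kg·m²; I = I_cm + md² = 1.143 + 2.57 × 0.5160² = 1.827 kg·m².
T = 2π√(1.827/(2.57 × 19.1 × 0.5160)) = 1.69 s.

1.69 s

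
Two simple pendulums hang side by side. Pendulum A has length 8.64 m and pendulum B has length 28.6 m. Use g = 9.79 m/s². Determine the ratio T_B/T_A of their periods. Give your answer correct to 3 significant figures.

T ∝ √L, so T_B/T_A = √(L_B/L_A) = √(28.6/8.64) = 1.82.

1.82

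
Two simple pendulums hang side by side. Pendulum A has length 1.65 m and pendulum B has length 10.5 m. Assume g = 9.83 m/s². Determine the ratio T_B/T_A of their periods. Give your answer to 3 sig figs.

T ∝ √L, so T_B/T_A = √(L_B/L_A) = √(10.5/1.65) = 2.52.

2.52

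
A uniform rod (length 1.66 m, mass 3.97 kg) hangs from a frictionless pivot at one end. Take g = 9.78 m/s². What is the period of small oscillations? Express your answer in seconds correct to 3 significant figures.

For a physical pendulum T = 2π√(I/(mgd)), with d = 0.8300 m from pivot to centre of mass.
I_cm = mL²/12 = 3.97 × 1.66²/12 = 0.9116 kg·m²; I = I_cm + md² = 0.9116 + 3.97 × 0.8300² = 3.647 kg·m².
T = 2π√(3.647/(3.97 × 9.78 × 0.8300)) = 2.11 s.

2.11 s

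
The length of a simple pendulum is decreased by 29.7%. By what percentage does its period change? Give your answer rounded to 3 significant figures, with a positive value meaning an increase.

-16.2%

T ∝ √L, so T'/T = √(0.7030) = 0.8385.
Percentage change in T = (0.8385 − 1) × 100% = -16.2%.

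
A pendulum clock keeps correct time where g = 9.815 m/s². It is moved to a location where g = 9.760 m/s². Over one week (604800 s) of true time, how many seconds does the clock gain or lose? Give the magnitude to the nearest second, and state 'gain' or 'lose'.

lose 1697 s

The clock's period scales as T ∝ 1/√g, so T'/T = √(9.815/9.760) = 1.00281.
In 604800 s of true time the clock registers 604800/1.00281 = 603103.1 s, so it loses 1697 s.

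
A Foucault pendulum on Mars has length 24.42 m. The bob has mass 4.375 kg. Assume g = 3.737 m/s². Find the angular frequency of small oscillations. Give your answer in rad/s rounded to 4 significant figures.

0.3912 rad/s

ω = √(g/L) = √(3.737/24.42) = 0.3912 rad/s.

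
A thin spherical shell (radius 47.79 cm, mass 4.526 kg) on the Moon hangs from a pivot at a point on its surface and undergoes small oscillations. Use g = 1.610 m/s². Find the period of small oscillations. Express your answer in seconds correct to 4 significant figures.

4.419 s

I_cm = (2/3)mr² = 0.68912 kg·m². The pivot is at distance d = 0.4779 m from the centre of mass.
By the parallel-axis theorem, I = I_cm + md² = 0.68912 + 1.0337 = 1.7228 kg·m².
T = 2π√(I/(mgd)) = 2π√(1.7228/(4.526 × 1.610 × 0.4779)) = 4.419 s.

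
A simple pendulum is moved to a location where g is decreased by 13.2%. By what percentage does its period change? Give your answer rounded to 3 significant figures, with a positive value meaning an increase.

7.33%

T ∝ 1/√g, so T'/T = 1/√(0.8680) = 1.073.
Percentage change in T = (1.073 − 1) × 100% = 7.33%.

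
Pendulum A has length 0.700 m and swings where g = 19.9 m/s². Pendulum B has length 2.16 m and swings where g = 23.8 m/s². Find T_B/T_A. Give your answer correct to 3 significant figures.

T = 2π√(L/g), so T_B/T_A = √((L_B/g_B)/(L_A/g_A)) = √((2.16/23.8)/(0.700/19.9)) = 1.61.

1.61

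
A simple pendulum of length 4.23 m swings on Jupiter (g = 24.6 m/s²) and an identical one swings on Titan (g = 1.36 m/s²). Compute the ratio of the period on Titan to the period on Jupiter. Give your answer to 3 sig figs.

4.25

T ∝ 1/√g, so T₂/T₁ = √(g₁/g₂) = √(24.6/1.36) = 4.25.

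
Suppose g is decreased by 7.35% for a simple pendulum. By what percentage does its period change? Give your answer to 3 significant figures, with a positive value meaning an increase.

3.89%

T ∝ 1/√g, so T'/T = 1/√(0.9265) = 1.039.
Percentage change in T = (1.039 − 1) × 100% = 3.89%.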